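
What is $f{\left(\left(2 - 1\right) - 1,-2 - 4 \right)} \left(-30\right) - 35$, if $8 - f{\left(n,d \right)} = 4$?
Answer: $-155$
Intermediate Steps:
$f{\left(n,d \right)} = 4$ ($f{\left(n,d \right)} = 8 - 4 = 4$)
$f{\left(\left(2 - 1\right) - 1,-2 - 4 \right)} \left(-30\right) - 35 = 4 \left(-30\right) - 35 = -120 - 35 = -155$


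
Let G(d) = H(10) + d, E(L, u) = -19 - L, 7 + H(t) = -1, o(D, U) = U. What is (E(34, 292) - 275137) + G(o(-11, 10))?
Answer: -275188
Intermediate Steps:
H(t) = -8 (H(t) = -7 - 1 = -8)
G(d) = -8 + d
(E(34, 292) - 275137) + G(o(-11, 10)) = ((-19 - 1*34) - 275137) + (-8 + 10) = ((-19 - 34) - 275137) + 2 = (-53 - 275137) + 2 = -275190 + 2 = -275188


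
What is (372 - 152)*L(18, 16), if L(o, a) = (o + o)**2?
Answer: 285120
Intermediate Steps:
L(o, a) = 4*o**2 (L(o, a) = (2*o)**2 = 4*o**2)
(372 - 152)*L(18, 16) = (372 - 152)*(4*18**2) = 220*(4*324) = 220*1296 = 285120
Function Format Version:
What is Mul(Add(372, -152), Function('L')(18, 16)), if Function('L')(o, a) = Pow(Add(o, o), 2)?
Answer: 285120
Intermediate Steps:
Function('L')(o, a) = Mul(4, Pow(o, 2)) (Function('L')(o, a) = Pow(Mul(2, o), 2) = Mul(4, Pow(o, 2)))
Mul(Add(372, -152), Function('L')(18, 16)) = Mul(Add(372, -152), Mul(4, Pow(18, 2))) = Mul(220, Mul(4, 324)) = Mul(220, 1296) = 285120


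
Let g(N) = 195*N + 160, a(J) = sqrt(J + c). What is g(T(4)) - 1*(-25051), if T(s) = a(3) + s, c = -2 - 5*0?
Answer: 26186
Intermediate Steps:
c = -2 (c = -2 + 0 = -2)
a(J) = sqrt(-2 + J) (a(J) = sqrt(J - 2) = sqrt(-2 + J))
T(s) = 1 + s (T(s) = sqrt(-2 + 3) + s = sqrt(1) + s = 1 + s)
g(N) = 160 + 195*N
g(T(4)) - 1*(-25051) = (160 + 195*(1 + 4)) - 1*(-25051) = (160 + 195*5) + 25051 = (160 + 975) + 25051 = 1135 + 25051 = 26186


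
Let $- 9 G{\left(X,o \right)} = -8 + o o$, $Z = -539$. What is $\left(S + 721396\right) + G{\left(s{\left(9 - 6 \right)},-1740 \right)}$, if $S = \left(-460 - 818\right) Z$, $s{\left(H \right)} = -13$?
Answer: $\frac{9664550}{9} \approx 1.0738 \cdot 10^{6}$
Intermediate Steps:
$G{\left(X,o \right)} = \frac{8}{9} - \frac{o^{2}}{9}$ ($G{\left(X,o \right)} = - \frac{-8 + o o}{9} = - \frac{-8 + o^{2}}{9} = \frac{8}{9} - \frac{o^{2}}{9}$)
$S = 688842$ ($S = \left(-460 - 818\right) \left(-539\right) = \left(-1278\right) \left(-539\right) = 688842$)
$\left(S + 721396\right) + G{\left(s{\left(9 - 6 \right)},-1740 \right)} = \left(688842 + 721396\right) + \left(\frac{8}{9} - \frac{\left(-1740\right)^{2}}{9}\right) = 1410238 + \left(\frac{8}{9} - 336400\right) = 1410238 - \frac{3027592}{9} = \frac{9664550}{9}$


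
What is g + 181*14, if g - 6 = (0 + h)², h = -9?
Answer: 2621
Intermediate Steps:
g = 87 (g = 6 + (0 - 9)² = 6 + (-9)² = 6 + 81 = 87)
g + 181*14 = 87 + 181*14 = 87 + 2534 = 2621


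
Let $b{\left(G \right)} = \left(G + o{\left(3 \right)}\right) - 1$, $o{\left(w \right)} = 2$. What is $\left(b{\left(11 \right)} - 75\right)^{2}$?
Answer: $3969$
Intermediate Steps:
$b{\left(G \right)} = 1 + G$ ($b{\left(G \right)} = \left(G + 2\right) - 1 = \left(2 + G\right) - 1 = 1 + G$)
$\left(b{\left(11 \right)} - 75\right)^{2} = \left(\left(1 + 11\right) - 75\right)^{2} = \left(12 - 75\right)^{2} = \left(-63\right)^{2} = 3969$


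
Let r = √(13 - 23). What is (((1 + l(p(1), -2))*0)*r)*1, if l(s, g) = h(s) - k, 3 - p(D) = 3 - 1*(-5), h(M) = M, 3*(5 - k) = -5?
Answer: 0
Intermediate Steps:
k = 20/3 (k = 5 - ⅓*(-5) = 5 + 5/3 = 20/3 ≈ 6.6667)
p(D) = -5 (p(D) = 3 - (3 - 1*(-5)) = 3 - (3 + 5) = 3 - 1*8 = 3 - 8 = -5)
l(s, g) = -20/3 + s (l(s, g) = s - 1*20/3 = s - 20/3 = -20/3 + s)
r = I*√10 (r = √(-10) = I*√10 ≈ 3.1623*I)
(((1 + l(p(1), -2))*0)*r)*1 = (((1 + (-20/3 - 5))*0)*(I*√10))*1 = (((1 - 35/3)*0)*(I*√10))*1 = ((-32/3*0)*(I*√10))*1 = (0*(I*√10))*1 = 0*1 = 0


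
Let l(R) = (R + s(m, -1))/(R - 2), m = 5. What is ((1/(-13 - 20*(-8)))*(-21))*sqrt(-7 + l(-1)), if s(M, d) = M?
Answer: -35*I*sqrt(3)/264 ≈ -0.22963*I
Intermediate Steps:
l(R) = (5 + R)/(-2 + R) (l(R) = (R + 5)/(R - 2) = (5 + R)/(-2 + R))
((1/(-13 - 20*(-8)))*(-21))*sqrt(-7 + l(-1)) = ((1/(-13 - 20*(-8)))*(-21))*sqrt(-7 + (5 - 1)/(-2 - 1)) = ((-1/8/(-33))*(-21))*sqrt(-7 + 4/(-3)) = (-1/33*(-1/8)*(-21))*sqrt(-7 - 1/3*4) = ((1/264)*(-21))*sqrt(-7 - 4/3) = -35*I*sqrt(3)/264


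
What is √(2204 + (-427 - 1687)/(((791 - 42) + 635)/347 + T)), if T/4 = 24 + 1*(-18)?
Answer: √12547715830/2428 ≈ 46.135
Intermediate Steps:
T = 24 (T = 4*(24 + 1*(-18)) = 4*(24 - 18) = 4*6 = 24)
√(2204 + (-427 - 1687)/(((791 - 42) + 635)/347 + T)) = √(2204 + (-427 - 1687)/(((791 - 42) + 635)/347 + 24)) = √(2204 - 2114/((749 + 635)*(1/347) + 24)) = √(2204 - 2114/(1384*(1/347) + 24)) = √(2204 - 2114/(1384/347 + 24)) = √(2204 - 2114/9712/347) = √(2204 - 2114*347/9712) = √(2204 - 366779/4856) = √(10335845/4856) = √12547715830/2428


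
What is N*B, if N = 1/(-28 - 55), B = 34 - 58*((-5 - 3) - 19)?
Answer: -1600/83 ≈ -19.277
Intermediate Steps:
B = 1600 (B = 34 - 58*(-8 - 19) = 34 - 58*(-27) = 34 + 1566 = 1600)
N = -1/83 (N = 1/(-83) = -1/83 ≈ -0.012048)
N*B = -1/83*1600 = -1600/83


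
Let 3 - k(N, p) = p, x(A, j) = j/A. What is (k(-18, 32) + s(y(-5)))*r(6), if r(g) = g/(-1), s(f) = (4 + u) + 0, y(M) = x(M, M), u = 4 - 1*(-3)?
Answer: 108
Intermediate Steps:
k(N, p) = 3 - p
u = 7 (u = 4 + 3 = 7)
y(M) = 1 (y(M) = M/M = 1)
s(f) = 11 (s(f) = (4 + 7) + 0 = 11 + 0 = 11)
r(g) = -g (r(g) = g*(-1) = -g)
(k(-18, 32) + s(y(-5)))*r(6) = ((3 - 1*32) + 11)*(-1*6) = ((3 - 32) + 11)*(-6) = (-29 + 11)*(-6) = -18*(-6) = 108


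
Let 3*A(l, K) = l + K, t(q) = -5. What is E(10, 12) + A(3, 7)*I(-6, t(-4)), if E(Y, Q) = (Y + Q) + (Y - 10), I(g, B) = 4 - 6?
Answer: 46/3 ≈ 15.333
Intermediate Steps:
A(l, K) = K/3 + l/3 (A(l, K) = (l + K)/3 = (K + l)/3 = K/3 + l/3)
I(g, B) = -2
E(Y, Q) = -10 + Q + 2*Y (E(Y, Q) = (Q + Y) + (-10 + Y) = -10 + Q + 2*Y)
E(10, 12) + A(3, 7)*I(-6, t(-4)) = (-10 + 12 + 2*10) + ((⅓)*7 + (⅓)*3)*(-2) = (-10 + 12 + 20) + (7/3 + 1)*(-2) = 22 + (10/3)*(-2) = 22 - 20/3 = 46/3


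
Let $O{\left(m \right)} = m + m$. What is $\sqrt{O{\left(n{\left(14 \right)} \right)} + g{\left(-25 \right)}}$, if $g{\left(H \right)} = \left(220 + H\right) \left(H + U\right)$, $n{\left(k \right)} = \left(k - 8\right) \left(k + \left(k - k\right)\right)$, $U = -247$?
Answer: $2 i \sqrt{13218} \approx 229.94 i$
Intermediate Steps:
$n{\left(k \right)} = k \left(-8 + k\right)$ ($n{\left(k \right)} = \left(-8 + k\right) \left(k + 0\right) = \left(-8 + k\right) k = k \left(-8 + k\right)$)
$O{\left(m \right)} = 2 m$
$g{\left(H \right)} = \left(-247 + H\right) \left(220 + H\right)$ ($g{\left(H \right)} = \left(220 + H\right) \left(H - 247\right) = \left(220 + H\right) \left(-247 + H\right) = \left(-247 + H\right) \left(220 + H\right)$)
$\sqrt{O{\left(n{\left(14 \right)} \right)} + g{\left(-25 \right)}} = \sqrt{2 \cdot 14 \left(-8 + 14\right) - \left(53665 - 625\right)} = \sqrt{2 \cdot 14 \cdot 6 + \left(-54340 + 625 + 675\right)} = \sqrt{2 \cdot 84 - 53040} = \sqrt{168 - 53040} = \sqrt{-52872} = 2 i \sqrt{13218}$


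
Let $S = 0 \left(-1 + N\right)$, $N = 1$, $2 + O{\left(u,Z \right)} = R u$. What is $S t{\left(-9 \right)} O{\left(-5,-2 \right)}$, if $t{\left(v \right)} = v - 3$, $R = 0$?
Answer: $0$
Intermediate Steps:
$O{\left(u,Z \right)} = -2$ ($O{\left(u,Z \right)} = -2 + 0 u = -2 + 0 = -2$)
$t{\left(v \right)} = -3 + v$
$S = 0$ ($S = 0 \left(-1 + 1\right) = 0 \cdot 0 = 0$)
$S t{\left(-9 \right)} O{\left(-5,-2 \right)} = 0 \left(-3 - 9\right) \left(-2\right) = 0 \left(-12\right) \left(-2\right) = 0 \left(-2\right) = 0$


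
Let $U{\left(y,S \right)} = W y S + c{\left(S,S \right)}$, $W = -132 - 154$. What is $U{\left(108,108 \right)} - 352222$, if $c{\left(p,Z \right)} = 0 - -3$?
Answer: $-3688123$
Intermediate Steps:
$c{\left(p,Z \right)} = 3$ ($c{\left(p,Z \right)} = 0 + 3 = 3$)
$W = -286$ ($W = -132 - 154 = -286$)
$U{\left(y,S \right)} = 3 - 286 S y$ ($U{\left(y,S \right)} = - 286 y S + 3 = - 286 S y + 3 = 3 - 286 S y$)
$U{\left(108,108 \right)} - 352222 = \left(3 - 30888 \cdot 108\right) - 352222 = \left(3 - 3335904\right) - 352222 = -3335901 - 352222 = -3688123$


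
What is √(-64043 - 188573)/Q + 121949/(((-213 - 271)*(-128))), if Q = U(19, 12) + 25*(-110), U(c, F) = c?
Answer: 121949/61952 - 2*I*√63154/2731 ≈ 1.9684 - 0.18404*I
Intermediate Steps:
Q = -2731 (Q = 19 + 25*(-110) = 19 - 2750 = -2731)
√(-64043 - 188573)/Q + 121949/(((-213 - 271)*(-128))) = √(-64043 - 188573)/(-2731) + 121949/(((-213 - 271)*(-128))) = √(-252616)*(-1/2731) + 121949/((-484*(-128))) = (2*I*√63154)*(-1/2731) + 121949/61952 = -2*I*√63154/2731 + 121949*(1/61952) = -2*I*√63154/2731 + 121949/61952 = 121949/61952 - 2*I*√63154/2731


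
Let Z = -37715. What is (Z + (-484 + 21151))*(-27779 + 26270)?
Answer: 25725432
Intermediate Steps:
(Z + (-484 + 21151))*(-27779 + 26270) = (-37715 + (-484 + 21151))*(-27779 + 26270) = (-37715 + 20667)*(-1509) = -17048*(-1509) = 25725432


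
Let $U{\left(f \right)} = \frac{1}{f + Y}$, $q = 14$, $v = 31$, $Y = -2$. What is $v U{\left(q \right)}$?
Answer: $\frac{31}{12} \approx 2.5833$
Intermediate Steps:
$U{\left(f \right)} = \frac{1}{-2 + f}$ ($U{\left(f \right)} = \frac{1}{f - 2} = \frac{1}{-2 + f}$)
$v U{\left(q \right)} = \frac{31}{-2 + 14} = \frac{31}{12}$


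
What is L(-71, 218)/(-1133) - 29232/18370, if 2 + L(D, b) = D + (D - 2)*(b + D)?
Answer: 7515892/946055 ≈ 7.9445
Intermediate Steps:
L(D, b) = -2 + D + (-2 + D)*(D + b) (L(D, b) = -2 + (D + (D - 2)*(b + D)) = -2 + (D + (-2 + D)*(D + b)) = -2 + D + (-2 + D)*(D + b))
L(-71, 218)/(-1133) - 29232/18370 = (-2 + (-71)**2 - 1*(-71) - 2*218 - 71*218)/(-1133) - 29232/18370 = (-2 + 5041 + 71 - 436 - 15478)*(-1/1133) - 29232*1/18370 = -10804*(-1/1133) - 14616/9185 = 10804/1133 - 14616/9185 = 7515892/946055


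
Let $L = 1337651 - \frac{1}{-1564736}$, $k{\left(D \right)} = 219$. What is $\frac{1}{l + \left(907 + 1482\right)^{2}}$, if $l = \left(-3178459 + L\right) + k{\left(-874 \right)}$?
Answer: $\frac{1564736}{6050414762753} \approx 2.5862 \cdot 10^{-7}$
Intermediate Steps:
$L = \frac{2093070675137}{1564736}$ ($L = 1337651 - - \frac{1}{1564736} = 1337651 + \frac{1}{1564736} = \frac{2093070675137}{1564736} \approx 1.3377 \cdot 10^{6}$)
$l = - \frac{2880035869503}{1564736}$ ($l = \left(-3178459 + \frac{2093070675137}{1564736}\right) + 219 = - \frac{2880378546687}{1564736} + 219 = - \frac{2880035869503}{1564736} \approx -1.8406 \cdot 10^{6}$)
$\frac{1}{l + \left(907 + 1482\right)^{2}} = \frac{1}{- \frac{2880035869503}{1564736} + \left(907 + 1482\right)^{2}} = \frac{1}{- \frac{2880035869503}{1564736} + 2389^{2}} = \frac{1}{- \frac{2880035869503}{1564736} + 5707321} = \frac{1}{\frac{6050414762753}{1564736}} = \frac{1564736}{6050414762753}$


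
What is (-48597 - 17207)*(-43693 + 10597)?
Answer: 2177849184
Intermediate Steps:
(-48597 - 17207)*(-43693 + 10597) = -65804*(-33096) = 2177849184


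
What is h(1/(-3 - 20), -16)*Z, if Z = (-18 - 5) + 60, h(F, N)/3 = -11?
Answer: -1221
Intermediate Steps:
h(F, N) = -33 (h(F, N) = 3*(-11) = -33)
Z = 37 (Z = -23 + 60 = 37)
h(1/(-3 - 20), -16)*Z = -33*37 = -1221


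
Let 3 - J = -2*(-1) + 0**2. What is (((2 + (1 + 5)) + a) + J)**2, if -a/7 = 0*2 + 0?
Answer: 81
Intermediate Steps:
a = 0 (a = -7*(0*2 + 0) = -7*(0 + 0) = -7*0 = 0)
J = 1 (J = 3 - (-2*(-1) + 0**2) = 3 - (2 + 0) = 3 - 1*2 = 3 - 2 = 1)
(((2 + (1 + 5)) + a) + J)**2 = (((2 + (1 + 5)) + 0) + 1)**2 = (((2 + 6) + 0) + 1)**2 = ((8 + 0) + 1)**2 = (8 + 1)**2 = 9**2 = 81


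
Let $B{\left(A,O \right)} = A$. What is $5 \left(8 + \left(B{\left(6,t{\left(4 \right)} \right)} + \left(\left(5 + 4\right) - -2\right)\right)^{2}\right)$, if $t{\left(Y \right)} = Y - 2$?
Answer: $1485$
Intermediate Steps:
$t{\left(Y \right)} = -2 + Y$ ($t{\left(Y \right)} = Y - 2 = -2 + Y$)
$5 \left(8 + \left(B{\left(6,t{\left(4 \right)} \right)} + \left(\left(5 + 4\right) - -2\right)\right)^{2}\right) = 5 \left(8 + \left(6 + \left(\left(5 + 4\right) - -2\right)\right)^{2}\right) = 5 \left(8 + \left(6 + \left(9 + 2\right)\right)^{2}\right) = 5 \left(8 + \left(6 + 11\right)^{2}\right) = 5 \left(8 + 17^{2}\right) = 5 \left(8 + 289\right) = 5 \cdot 297 = 1485$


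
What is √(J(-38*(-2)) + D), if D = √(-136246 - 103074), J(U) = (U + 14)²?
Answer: √(8100 + 2*I*√59830) ≈ 90.041 + 2.7166*I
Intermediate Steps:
J(U) = (14 + U)²
D = 2*I*√59830 (D = √(-239320) = 2*I*√59830 ≈ 489.2*I)
√(J(-38*(-2)) + D) = √((14 - 38*(-2))² + 2*I*√59830) = √((14 + 76)² + 2*I*√59830) = √(90² + 2*I*√59830) = √(8100 + 2*I*√59830)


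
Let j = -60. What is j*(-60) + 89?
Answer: 3689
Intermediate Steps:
j*(-60) + 89 = -60*(-60) + 89 = 3600 + 89 = 3689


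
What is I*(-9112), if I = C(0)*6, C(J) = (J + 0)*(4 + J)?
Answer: 0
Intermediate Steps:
C(J) = J*(4 + J)
I = 0 (I = (0*(4 + 0))*6 = (0*4)*6 = 0*6 = 0)
I*(-9112) = 0*(-9112) = 0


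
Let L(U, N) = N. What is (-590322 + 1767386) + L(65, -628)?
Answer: 1176436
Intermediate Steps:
(-590322 + 1767386) + L(65, -628) = (-590322 + 1767386) - 628 = 1177064 - 628 = 1176436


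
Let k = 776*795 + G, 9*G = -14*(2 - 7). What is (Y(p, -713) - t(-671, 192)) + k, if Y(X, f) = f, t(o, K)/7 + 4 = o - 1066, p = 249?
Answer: 5655616/9 ≈ 6.2840e+5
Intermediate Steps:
t(o, K) = -7490 + 7*o (t(o, K) = -28 + 7*(o - 1066) = -28 + 7*(-1066 + o) = -28 + (-7462 + 7*o) = -7490 + 7*o)
G = 70/9 (G = (-14*(2 - 7))/9 = (-14*(-5))/9 = (⅑)*70 = 70/9 ≈ 7.7778)
k = 5552350/9 (k = 776*795 + 70/9 = 616920 + 70/9 = 5552350/9 ≈ 6.1693e+5)
(Y(p, -713) - t(-671, 192)) + k = (-713 - (-7490 + 7*(-671))) + 5552350/9 = (-713 - (-7490 - 4697)) + 5552350/9 = (-713 - 1*(-12187)) + 5552350/9 = (-713 + 12187) + 5552350/9 = 11474 + 5552350/9 = 5655616/9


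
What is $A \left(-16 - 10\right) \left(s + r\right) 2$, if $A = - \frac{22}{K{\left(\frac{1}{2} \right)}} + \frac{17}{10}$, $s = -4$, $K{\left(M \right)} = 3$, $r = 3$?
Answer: $- \frac{4394}{15} \approx -292.93$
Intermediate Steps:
$A = - \frac{169}{30}$ ($A = - \frac{22}{3} + \frac{17}{10} = - \frac{169}{30} \approx -5.6333$)
$A \left(-16 - 10\right) \left(s + r\right) 2 = - \frac{169 \left(-16 - 10\right)}{30} \left(-4 + 3\right) 2 = - \frac{169 \left(-16 - 10\right)}{30} \left(\left(-1\right) 2\right) = \left(- \frac{169}{30}\right) \left(-26\right) \left(-2\right) = \frac{2197}{15} \left(-2\right) = - \frac{4394}{15}$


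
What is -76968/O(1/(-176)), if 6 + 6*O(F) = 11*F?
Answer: 7388928/97 ≈ 76175.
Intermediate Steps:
O(F) = -1 + 11*F/6 (O(F) = -1 + (11*F)/6 = -1 + 11*F/6)
-76968/O(1/(-176)) = -76968/(-1 + (11/6)/(-176)) = -76968/(-1 + (11/6)*(-1/176)) = -76968/(-1 - 1/96) = -76968/(-97/96) = -76968*(-96/97) = 7388928/97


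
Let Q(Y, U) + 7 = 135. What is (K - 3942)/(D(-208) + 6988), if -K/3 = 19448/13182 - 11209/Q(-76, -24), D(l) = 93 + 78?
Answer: -79686125/154863488 ≈ -0.51456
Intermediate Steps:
Q(Y, U) = 128 (Q(Y, U) = -7 + 135 = 128)
D(l) = 171
K = 5587219/21632 (K = -3*(19448/13182 - 11209/128) = -3*(19448*(1/13182) - 11209*1/128) = -3*(748/507 - 11209/128) = -3*(-5587219/64896) = 5587219/21632 ≈ 258.28)
(K - 3942)/(D(-208) + 6988) = (5587219/21632 - 3942)/(171 + 6988) = -79686125/21632/7159 = -79686125/21632*1/7159 = -79686125/154863488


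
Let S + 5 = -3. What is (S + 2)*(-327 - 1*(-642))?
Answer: -1890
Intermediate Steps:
S = -8 (S = -5 - 3 = -8)
(S + 2)*(-327 - 1*(-642)) = (-8 + 2)*(-327 - 1*(-642)) = -6*(-327 + 642) = -6*315 = -1890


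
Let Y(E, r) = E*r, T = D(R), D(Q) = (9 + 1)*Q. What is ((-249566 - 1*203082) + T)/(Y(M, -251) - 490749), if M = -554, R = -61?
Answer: 453258/351695 ≈ 1.2888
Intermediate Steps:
D(Q) = 10*Q
T = -610 (T = 10*(-61) = -610)
((-249566 - 1*203082) + T)/(Y(M, -251) - 490749) = ((-249566 - 1*203082) - 610)/(-554*(-251) - 490749) = ((-249566 - 203082) - 610)/(139054 - 490749) = (-452648 - 610)/(-351695) = -453258*(-1/351695) = 453258/351695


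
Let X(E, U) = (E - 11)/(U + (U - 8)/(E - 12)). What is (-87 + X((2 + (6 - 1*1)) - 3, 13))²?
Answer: 75151561/9801 ≈ 7667.7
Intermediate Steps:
X(E, U) = (-11 + E)/(U + (-8 + U)/(-12 + E))
(-87 + X((2 + (6 - 1*1)) - 3, 13))² = (-87 + (-132 - ((2 + (6 - 1*1)) - 3)² + 23*((2 + (6 - 1*1)) - 3))/(8 + 11*13 - 1*((2 + (6 - 1*1)) - 3)*13))² = (-87 + (-132 - ((2 + (6 - 1)) - 3)² + 23*((2 + (6 - 1)) - 3))/(8 + 143 - 1*((2 + (6 - 1)) - 3)*13))² = (-87 + (-132 - ((2 + 5) - 3)² + 23*((2 + 5) - 3))/(8 + 143 - 1*((2 + 5) - 3)*13))² = (-87 + (-132 - (7 - 3)² + 23*(7 - 3))/(8 + 143 - 1*(7 - 3)*13))² = (-87 + (-132 - 1*4² + 23*4)/(8 + 143 - 1*4*13))² = (-87 + (-132 - 1*16 + 92)/(8 + 143 - 52))² = (-87 + (-132 - 16 + 92)/99)² = (-87 + (1/99)*(-56))² = (-87 - 56/99)² = (-8669/99)² = 75151561/9801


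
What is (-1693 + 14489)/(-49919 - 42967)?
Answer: -6398/46443 ≈ -0.13776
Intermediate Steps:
(-1693 + 14489)/(-49919 - 42967) = 12796/(-92886) = 12796*(-1/92886) = -6398/46443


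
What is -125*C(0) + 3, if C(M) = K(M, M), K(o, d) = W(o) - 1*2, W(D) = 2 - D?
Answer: 3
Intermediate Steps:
K(o, d) = -o (K(o, d) = (2 - o) - 1*2 = (2 - o) - 2 = -o)
C(M) = -M
-125*C(0) + 3 = -(-125)*0 + 3 = -125*0 + 3 = 0 + 3 = 3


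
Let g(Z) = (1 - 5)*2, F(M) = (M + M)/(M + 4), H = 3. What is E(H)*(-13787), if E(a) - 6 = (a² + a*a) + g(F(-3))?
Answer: -220592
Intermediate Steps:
F(M) = 2*M/(4 + M) (F(M) = (2*M)/(4 + M) = 2*M/(4 + M))
g(Z) = -8 (g(Z) = -4*2 = -8)
E(a) = -2 + 2*a² (E(a) = 6 + ((a² + a*a) - 8) = 6 + ((a² + a²) - 8) = 6 + (2*a² - 8) = 6 + (-8 + 2*a²) = -2 + 2*a²)
E(H)*(-13787) = (-2 + 2*3²)*(-13787) = (-2 + 2*9)*(-13787) = (-2 + 18)*(-13787) = 16*(-13787) = -220592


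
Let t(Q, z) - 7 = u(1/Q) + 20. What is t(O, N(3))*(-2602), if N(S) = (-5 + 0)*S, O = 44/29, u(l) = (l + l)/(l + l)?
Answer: -72856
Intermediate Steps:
u(l) = 1 (u(l) = (2*l)/((2*l)) = (2*l)*(1/(2*l)) = 1)
O = 44/29 (O = 44*(1/29) = 44/29 ≈ 1.5172)
N(S) = -5*S
t(Q, z) = 28 (t(Q, z) = 7 + (1 + 20) = 7 + 21 = 28)
t(O, N(3))*(-2602) = 28*(-2602) = -72856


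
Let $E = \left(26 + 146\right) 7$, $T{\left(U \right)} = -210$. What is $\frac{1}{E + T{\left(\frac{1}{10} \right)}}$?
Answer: $\frac{1}{994} \approx 0.001006$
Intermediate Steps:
$E = 1204$ ($E = 172 \cdot 7 = 1204$)
$\frac{1}{E + T{\left(\frac{1}{10} \right)}} = \frac{1}{1204 - 210} = \frac{1}{994}$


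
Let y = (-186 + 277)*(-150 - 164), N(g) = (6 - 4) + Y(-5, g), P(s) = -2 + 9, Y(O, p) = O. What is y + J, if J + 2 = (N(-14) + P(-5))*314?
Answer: -27320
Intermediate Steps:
P(s) = 7
N(g) = -3 (N(g) = (6 - 4) - 5 = 2 - 5 = -3)
J = 1254 (J = -2 + (-3 + 7)*314 = -2 + 4*314 = -2 + 1256 = 1254)
y = -28574 (y = 91*(-314) = -28574)
y + J = -28574 + 1254 = -27320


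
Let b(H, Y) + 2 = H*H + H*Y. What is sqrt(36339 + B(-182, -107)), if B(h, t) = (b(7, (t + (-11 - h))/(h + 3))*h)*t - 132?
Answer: 3*sqrt(3213874653)/179 ≈ 950.13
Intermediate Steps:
b(H, Y) = -2 + H**2 + H*Y (b(H, Y) = -2 + (H*H + H*Y) = -2 + (H**2 + H*Y) = -2 + H**2 + H*Y)
B(h, t) = -132 + h*t*(47 + 7*(-11 + t - h)/(3 + h)) (B(h, t) = ((-2 + 7**2 + 7*((t + (-11 - h))/(h + 3)))*h)*t - 132 = ((-2 + 49 + 7*((-11 + t - h)/(3 + h)))*h)*t - 132 = ((-2 + 49 + 7*(-11 + t - h)/(3 + h))*h)*t - 132 = ((47 + 7*(-11 + t - h)/(3 + h))*h)*t - 132 = (h*(47 + 7*(-11 + t - h)/(3 + h)))*t - 132 = h*t*(47 + 7*(-11 + t - h)/(3 + h)) - 132 = -132 + h*t*(47 + 7*(-11 + t - h)/(3 + h)))
sqrt(36339 + B(-182, -107)) = sqrt(36339 + (-396 - 132*(-182) - 182*(-107)*(64 + 7*(-107) + 40*(-182)))/(3 - 182)) = sqrt(36339 + (-396 + 24024 - 182*(-107)*(64 - 749 - 7280))/(-179)) = sqrt(36339 - (-396 + 24024 - 182*(-107)*(-7965))/179) = sqrt(36339 - (-396 + 24024 - 155110410)/179) = sqrt(36339 - 1/179*(-155086782)) = sqrt(36339 + 155086782/179) = sqrt(161591463/179) = 3*sqrt(3213874653)/179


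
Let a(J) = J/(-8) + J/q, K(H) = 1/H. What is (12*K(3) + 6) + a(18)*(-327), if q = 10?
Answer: 3143/20 ≈ 157.15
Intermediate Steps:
a(J) = -J/40 (a(J) = J/(-8) + J/10 = J*(-1/8) + J*(1/10) = -J/8 + J/10 = -J/40)
(12*K(3) + 6) + a(18)*(-327) = (12/3 + 6) - 1/40*18*(-327) = (12*(1/3) + 6) - 9/20*(-327) = (4 + 6) + 2943/20 = 10 + 2943/20 = 3143/20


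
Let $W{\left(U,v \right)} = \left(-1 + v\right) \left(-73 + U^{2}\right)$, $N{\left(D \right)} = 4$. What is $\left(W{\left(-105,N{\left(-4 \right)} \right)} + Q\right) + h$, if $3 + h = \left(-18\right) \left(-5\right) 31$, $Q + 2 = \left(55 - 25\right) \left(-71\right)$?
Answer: $33511$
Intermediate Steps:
$Q = -2132$ ($Q = -2 + \left(55 - 25\right) \left(-71\right) = -2 + 30 \left(-71\right) = -2 - 2130 = -2132$)
$h = 2787$ ($h = -3 + \left(-18\right) \left(-5\right) 31 = -3 + 90 \cdot 31 = -3 + 2790 = 2787$)
$\left(W{\left(-105,N{\left(-4 \right)} \right)} + Q\right) + h = \left(\left(73 - \left(-105\right)^{2} - 292 + 4 \left(-105\right)^{2}\right) - 2132\right) + 2787 = \left(\left(73 - 11025 - 292 + 4 \cdot 11025\right) - 2132\right) + 2787 = \left(\left(73 - 11025 - 292 + 44100\right) - 2132\right) + 2787 = \left(32856 - 2132\right) + 2787 = 30724 + 2787 = 33511$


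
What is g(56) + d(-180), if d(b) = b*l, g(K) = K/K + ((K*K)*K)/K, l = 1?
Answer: 2957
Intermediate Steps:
g(K) = 1 + K² (g(K) = 1 + (K²*K)/K = 1 + K³/K = 1 + K²)
d(b) = b (d(b) = b*1 = b)
g(56) + d(-180) = (1 + 56²) - 180 = (1 + 3136) - 180 = 3137 - 180 = 2957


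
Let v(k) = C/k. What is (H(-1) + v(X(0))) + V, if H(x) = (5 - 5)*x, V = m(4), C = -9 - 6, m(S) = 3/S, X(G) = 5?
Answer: -9/4 ≈ -2.2500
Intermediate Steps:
C = -15
V = ¾ (V = 3/4 = 3*(¼) = ¾ ≈ 0.75000)
H(x) = 0 (H(x) = 0*x = 0)
v(k) = -15/k
(H(-1) + v(X(0))) + V = (0 - 15/5) + ¾ = (0 - 15*⅕) + ¾ = (0 - 3) + ¾ = -3 + ¾ = -9/4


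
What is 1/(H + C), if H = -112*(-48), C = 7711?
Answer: 1/13087 ≈ 7.6412e-5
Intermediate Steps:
H = 5376
1/(H + C) = 1/(5376 + 7711) = 1/13087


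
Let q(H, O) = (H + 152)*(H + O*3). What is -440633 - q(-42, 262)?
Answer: -522473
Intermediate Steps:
q(H, O) = (152 + H)*(H + 3*O)
-440633 - q(-42, 262) = -440633 - ((-42)**2 + 152*(-42) + 456*262 + 3*(-42)*262) = -440633 - (1764 - 6384 + 119472 - 33012) = -440633 - 1*81840 = -440633 - 81840 = -522473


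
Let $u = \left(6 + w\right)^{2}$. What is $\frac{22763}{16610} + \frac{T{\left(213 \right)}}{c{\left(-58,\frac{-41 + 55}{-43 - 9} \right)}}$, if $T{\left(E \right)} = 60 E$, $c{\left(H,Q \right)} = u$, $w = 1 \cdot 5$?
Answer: $\frac{19548193}{182710} \approx 106.99$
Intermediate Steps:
$w = 5$
$u = 121$ ($u = \left(6 + 5\right)^{2} = 11^{2} = 121$)
$c{\left(H,Q \right)} = 121$
$\frac{22763}{16610} + \frac{T{\left(213 \right)}}{c{\left(-58,\frac{-41 + 55}{-43 - 9} \right)}} = \frac{22763}{16610} + \frac{60 \cdot 213}{121} = 22763 \cdot \frac{1}{16610} + 12780 \cdot \frac{1}{121} = \frac{22763}{16610} + \frac{12780}{121} = \frac{19548193}{182710}$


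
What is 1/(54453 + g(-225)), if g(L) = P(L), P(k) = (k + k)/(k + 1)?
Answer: 112/6098961 ≈ 1.8364e-5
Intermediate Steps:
P(k) = 2*k/(1 + k) (P(k) = (2*k)/(1 + k) = 2*k/(1 + k))
g(L) = 2*L/(1 + L)
1/(54453 + g(-225)) = 1/(54453 + 2*(-225)/(1 - 225)) = 1/(54453 + 2*(-225)/(-224)) = 1/(54453 + 2*(-225)*(-1/224)) = 1/(54453 + 225/112) = 1/(6098961/112) = 112/6098961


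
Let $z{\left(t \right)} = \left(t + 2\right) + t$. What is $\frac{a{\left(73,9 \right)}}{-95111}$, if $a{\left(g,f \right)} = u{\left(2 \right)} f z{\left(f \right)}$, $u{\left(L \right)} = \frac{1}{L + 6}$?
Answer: $- \frac{45}{190222} \approx -0.00023657$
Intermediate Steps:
$u{\left(L \right)} = \frac{1}{6 + L}$
$z{\left(t \right)} = 2 + 2 t$ ($z{\left(t \right)} = \left(2 + t\right) + t = 2 + 2 t$)
$a{\left(g,f \right)} = \frac{f \left(2 + 2 f\right)}{8}$ ($a{\left(g,f \right)} = \frac{f}{6 + 2} \left(2 + 2 f\right) = \frac{f}{8} \left(2 + 2 f\right) = \frac{f \left(2 + 2 f\right)}{8}$)
$\frac{a{\left(73,9 \right)}}{-95111} = \frac{\frac{1}{4} \cdot 9 \left(1 + 9\right)}{-95111} = \frac{1}{4} \cdot 9 \cdot 10 \left(- \frac{1}{95111}\right) = \frac{45}{2} \left(- \frac{1}{95111}\right) = - \frac{45}{190222}$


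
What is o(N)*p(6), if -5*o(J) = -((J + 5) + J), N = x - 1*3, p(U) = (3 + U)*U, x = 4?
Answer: 378/5 ≈ 75.600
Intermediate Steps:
p(U) = U*(3 + U)
N = 1 (N = 4 - 1*3 = 4 - 3 = 1)
o(J) = 1 + 2*J/5 (o(J) = -(-1)*((J + 5) + J)/5 = -(-1)*((5 + J) + J)/5 = -(-1)*(5 + 2*J)/5 = -(-5 - 2*J)/5 = 1 + 2*J/5)
o(N)*p(6) = (1 + (⅖)*1)*(6*(3 + 6)) = (1 + ⅖)*(6*9) = (7/5)*54 = 378/5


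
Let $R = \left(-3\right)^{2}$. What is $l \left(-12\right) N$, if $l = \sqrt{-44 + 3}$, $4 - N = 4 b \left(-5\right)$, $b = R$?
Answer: $- 2208 i \sqrt{41} \approx - 14138.0 i$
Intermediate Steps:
$R = 9$
$b = 9$
$N = 184$ ($N = 4 - 4 \cdot 9 \left(-5\right) = 4 - 36 \left(-5\right) = 4 - -180 = 4 + 180 = 184$)
$l = i \sqrt{41}$ ($l = \sqrt{-41} = i \sqrt{41} \approx 6.4031 i$)
$l \left(-12\right) N = i \sqrt{41} \left(-12\right) 184 = - 12 i \sqrt{41} \cdot 184 = - 2208 i \sqrt{41}$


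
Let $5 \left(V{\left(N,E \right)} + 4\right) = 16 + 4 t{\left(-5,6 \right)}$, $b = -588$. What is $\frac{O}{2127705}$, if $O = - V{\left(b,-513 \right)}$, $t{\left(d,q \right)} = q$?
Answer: $- \frac{4}{2127705} \approx -1.88 \cdot 10^{-6}$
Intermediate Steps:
$V{\left(N,E \right)} = 4$ ($V{\left(N,E \right)} = -4 + \frac{16 + 4 \cdot 6}{5} = -4 + \frac{16 + 24}{5} = -4 + \frac{1}{5} \cdot 40 = -4 + 8 = 4$)
$O = -4$ ($O = \left(-1\right) 4 = -4$)
$\frac{O}{2127705} = - \frac{4}{2127705}$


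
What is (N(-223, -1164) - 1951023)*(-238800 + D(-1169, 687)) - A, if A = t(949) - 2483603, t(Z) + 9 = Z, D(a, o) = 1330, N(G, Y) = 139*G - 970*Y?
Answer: 202550144463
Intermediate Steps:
N(G, Y) = -970*Y + 139*G
t(Z) = -9 + Z
A = -2482663 (A = (-9 + 949) - 2483603 = 940 - 2483603 = -2482663)
(N(-223, -1164) - 1951023)*(-238800 + D(-1169, 687)) - A = ((-970*(-1164) + 139*(-223)) - 1951023)*(-238800 + 1330) - 1*(-2482663) = ((1129080 - 30997) - 1951023)*(-237470) + 2482663 = (1098083 - 1951023)*(-237470) + 2482663 = -852940*(-237470) + 2482663 = 202547661800 + 2482663 = 202550144463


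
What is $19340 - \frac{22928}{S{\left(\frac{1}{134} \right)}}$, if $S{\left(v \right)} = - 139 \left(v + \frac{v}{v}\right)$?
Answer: $\frac{365987452}{18765} \approx 19504.0$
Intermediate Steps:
$S{\left(v \right)} = -139 - 139 v$ ($S{\left(v \right)} = - 139 \left(v + 1\right) = - 139 \left(1 + v\right) = -139 - 139 v$)
$19340 - \frac{22928}{S{\left(\frac{1}{134} \right)}} = 19340 - \frac{22928}{-139 - \frac{139}{134}} = 19340 - \frac{22928}{- \frac{18765}{134}} = 19340 - - \frac{3072352}{18765} = 19340 + \frac{3072352}{18765} = \frac{365987452}{18765}$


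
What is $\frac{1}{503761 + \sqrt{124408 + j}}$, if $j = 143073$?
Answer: $\frac{503761}{253774877640} - \frac{\sqrt{267481}}{253774877640} \approx 1.983 \cdot 10^{-6}$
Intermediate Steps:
$\frac{1}{503761 + \sqrt{124408 + j}} = \frac{1}{503761 + \sqrt{124408 + 143073}} = \frac{1}{503761 + \sqrt{267481}}$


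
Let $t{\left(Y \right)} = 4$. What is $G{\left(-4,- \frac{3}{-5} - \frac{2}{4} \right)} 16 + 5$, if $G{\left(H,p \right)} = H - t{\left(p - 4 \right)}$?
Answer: $-123$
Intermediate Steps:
$G{\left(H,p \right)} = -4 + H$ ($G{\left(H,p \right)} = H - 4 = -4 + H$)
$G{\left(-4,- \frac{3}{-5} - \frac{2}{4} \right)} 16 + 5 = \left(-4 - 4\right) 16 + 5 = \left(-8\right) 16 + 5 = -128 + 5 = -123$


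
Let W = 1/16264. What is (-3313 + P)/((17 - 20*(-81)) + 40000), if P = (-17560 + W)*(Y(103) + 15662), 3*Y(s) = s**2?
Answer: -5483017998367/677184168 ≈ -8096.8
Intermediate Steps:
Y(s) = s**2/3
W = 1/16264 ≈ 6.1485e-5
P = -5482964115735/16264 (P = (-17560 + 1/16264)*((1/3)*103**2 + 15662) = -285595839*((1/3)*10609 + 15662)/16264 = -285595839*(10609/3 + 15662)/16264 = -285595839/16264*57595/3 = -5482964115735/16264 ≈ -3.3712e+8)
(-3313 + P)/((17 - 20*(-81)) + 40000) = (-3313 - 5482964115735/16264)/((17 - 20*(-81)) + 40000) = -5483017998367/(16264*((17 + 1620) + 40000)) = -5483017998367/(16264*(1637 + 40000)) = -5483017998367/16264/41637 = -5483017998367/16264*1/41637 = -5483017998367/677184168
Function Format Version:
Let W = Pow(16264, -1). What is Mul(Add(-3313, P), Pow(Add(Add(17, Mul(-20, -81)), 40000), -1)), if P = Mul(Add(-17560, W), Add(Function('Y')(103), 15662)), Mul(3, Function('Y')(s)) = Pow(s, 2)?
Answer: Rational(-5483017998367, 677184168) ≈ -8096.8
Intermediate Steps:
Function('Y')(s) = Mul(Rational(1, 3), Pow(s, 2))
W = Rational(1, 16264) ≈ 6.1485e-5
P = Rational(-5482964115735, 16264) (P = Mul(Add(-17560, Rational(1, 16264)), Add(Mul(Rational(1, 3), Pow(103, 2)), 15662)) = Mul(Rational(-285595839, 16264), Add(Mul(Rational(1, 3), 10609), 15662)) = Mul(Rational(-285595839, 16264), Add(Rational(10609, 3), 15662)) = Mul(Rational(-285595839, 16264), Rational(57595, 3)) = Rational(-5482964115735, 16264) ≈ -3.3712e+8)
Mul(Add(-3313, P), Pow(Add(Add(17, Mul(-20, -81)), 40000), -1)) = Mul(Add(-3313, Rational(-5482964115735, 16264)), Pow(Add(Add(17, Mul(-20, -81)), 40000), -1)) = Mul(Rational(-5483017998367, 16264), Pow(Add(Add(17, 1620), 40000), -1)) = Mul(Rational(-5483017998367, 16264), Pow(Add(1637, 40000), -1)) = Mul(Rational(-5483017998367, 16264), Pow(41637, -1)) = Mul(Rational(-5483017998367, 16264), Rational(1, 41637)) = Rational(-5483017998367, 677184168)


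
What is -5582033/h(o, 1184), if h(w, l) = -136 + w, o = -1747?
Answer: 5582033/1883 ≈ 2964.4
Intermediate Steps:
-5582033/h(o, 1184) = -5582033/(-136 - 1747) = -5582033/(-1883) = -5582033*(-1/1883) = 5582033/1883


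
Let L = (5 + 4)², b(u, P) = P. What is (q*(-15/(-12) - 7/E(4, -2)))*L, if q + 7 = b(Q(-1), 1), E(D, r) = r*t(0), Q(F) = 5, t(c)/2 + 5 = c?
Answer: -2187/5 ≈ -437.40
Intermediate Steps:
t(c) = -10 + 2*c
E(D, r) = -10*r (E(D, r) = r*(-10 + 2*0) = r*(-10 + 0) = r*(-10) = -10*r)
q = -6 (q = -7 + 1 = -6)
L = 81 (L = 9² = 81)
(q*(-15/(-12) - 7/E(4, -2)))*L = -6*(-15/(-12) - 7/((-10*(-2))))*81 = -6*(-15*(-1/12) - 7/20)*81 = -6*(5/4 - 7*1/20)*81 = -6*(5/4 - 7/20)*81 = -6*9/10*81 = -27/5*81 = -2187/5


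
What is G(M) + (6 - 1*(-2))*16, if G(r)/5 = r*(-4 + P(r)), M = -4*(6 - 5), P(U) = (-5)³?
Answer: 2708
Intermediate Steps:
P(U) = -125
M = -4 (M = -4*1 = -4)
G(r) = -645*r (G(r) = 5*(r*(-4 - 125)) = 5*(r*(-129)) = 5*(-129*r) = -645*r)
G(M) + (6 - 1*(-2))*16 = -645*(-4) + (6 - 1*(-2))*16 = 2580 + (6 + 2)*16 = 2580 + 8*16 = 2580 + 128 = 2708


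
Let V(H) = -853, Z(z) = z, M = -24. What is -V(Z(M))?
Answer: 853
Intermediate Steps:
-V(Z(M)) = -1*(-853) = 853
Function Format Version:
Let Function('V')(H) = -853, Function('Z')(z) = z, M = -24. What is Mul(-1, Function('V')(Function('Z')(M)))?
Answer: 853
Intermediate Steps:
Mul(-1, Function('V')(Function('Z')(M))) = Mul(-1, -853) = 853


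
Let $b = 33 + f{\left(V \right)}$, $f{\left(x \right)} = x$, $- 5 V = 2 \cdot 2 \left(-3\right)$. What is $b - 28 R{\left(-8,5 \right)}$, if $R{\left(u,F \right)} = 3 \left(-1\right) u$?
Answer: $- \frac{3183}{5} \approx -636.6$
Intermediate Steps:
$R{\left(u,F \right)} = - 3 u$
$V = \frac{12}{5}$ ($V = - \frac{2 \cdot 2 \left(-3\right)}{5} = - \frac{4 \left(-3\right)}{5} = \left(- \frac{1}{5}\right) \left(-12\right) = \frac{12}{5} \approx 2.4$)
$b = \frac{177}{5}$ ($b = 33 + \frac{12}{5} = \frac{177}{5} \approx 35.4$)
$b - 28 R{\left(-8,5 \right)} = \frac{177}{5} - 28 \left(\left(-3\right) \left(-8\right)\right) = \frac{177}{5} - 672 = - \frac{3183}{5}$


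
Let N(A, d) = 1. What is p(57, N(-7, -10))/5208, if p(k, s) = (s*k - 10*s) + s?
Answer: 2/217 ≈ 0.0092166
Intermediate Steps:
p(k, s) = -9*s + k*s (p(k, s) = (k*s - 10*s) + s = (-10*s + k*s) + s = -9*s + k*s)
p(57, N(-7, -10))/5208 = (1*(-9 + 57))/5208 = (1*48)*(1/5208) = 48*(1/5208) = 2/217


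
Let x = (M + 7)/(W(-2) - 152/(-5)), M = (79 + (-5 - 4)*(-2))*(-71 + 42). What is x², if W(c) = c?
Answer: 49210225/5041 ≈ 9762.0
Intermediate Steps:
M = -2813 (M = (79 - 9*(-2))*(-29) = (79 + 18)*(-29) = 97*(-29) = -2813)
x = -7015/71 (x = (-2813 + 7)/(-2 - 152/(-5)) = -2806/(-2 - 152*(-⅕)) = -2806/(-2 + 152/5) = -2806/142/5 = -2806*5/142 = -7015/71 ≈ -98.803)
x² = (-7015/71)² = 49210225/5041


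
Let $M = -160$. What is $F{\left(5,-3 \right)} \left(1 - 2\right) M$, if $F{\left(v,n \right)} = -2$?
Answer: $-320$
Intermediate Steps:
$F{\left(5,-3 \right)} \left(1 - 2\right) M = - 2 \left(1 - 2\right) \left(-160\right) = \left(-2\right) \left(-1\right) \left(-160\right) = 2 \left(-160\right) = -320$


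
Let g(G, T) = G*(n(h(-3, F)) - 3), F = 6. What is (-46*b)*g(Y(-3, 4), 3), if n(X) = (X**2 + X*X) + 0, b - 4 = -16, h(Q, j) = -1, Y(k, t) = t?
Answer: -2208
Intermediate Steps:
b = -12 (b = 4 - 16 = -12)
n(X) = 2*X**2 (n(X) = (X**2 + X**2) + 0 = 2*X**2 + 0 = 2*X**2)
g(G, T) = -G (g(G, T) = G*(2*(-1)**2 - 3) = G*(2*1 - 3) = G*(2 - 3) = G*(-1) = -G)
(-46*b)*g(Y(-3, 4), 3) = (-46*(-12))*(-1*4) = 552*(-4) = -2208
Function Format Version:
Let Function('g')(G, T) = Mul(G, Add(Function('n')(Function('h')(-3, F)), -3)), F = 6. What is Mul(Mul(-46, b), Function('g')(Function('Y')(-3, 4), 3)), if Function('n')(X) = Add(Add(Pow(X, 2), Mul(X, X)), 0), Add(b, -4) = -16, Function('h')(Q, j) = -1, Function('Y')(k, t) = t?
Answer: -2208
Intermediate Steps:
b = -12 (b = Add(4, -16) = -12)
Function('n')(X) = Mul(2, Pow(X, 2)) (Function('n')(X) = Add(Add(Pow(X, 2), Pow(X, 2)), 0) = Add(Mul(2, Pow(X, 2)), 0) = Mul(2, Pow(X, 2)))
Function('g')(G, T) = Mul(-1, G) (Function('g')(G, T) = Mul(G, Add(Mul(2, Pow(-1, 2)), -3)) = Mul(G, Add(Mul(2, 1), -3)) = Mul(G, Add(2, -3)) = Mul(G, -1) = Mul(-1, G))
Mul(Mul(-46, b), Function('g')(Function('Y')(-3, 4), 3)) = Mul(Mul(-46, -12), Mul(-1, 4)) = Mul(552, -4) = -2208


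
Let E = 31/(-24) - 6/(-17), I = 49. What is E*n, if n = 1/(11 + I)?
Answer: -383/24480 ≈ -0.015645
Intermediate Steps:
E = -383/408 (E = 31*(-1/24) - 6*(-1/17) = -31/24 + 6/17 = -383/408 ≈ -0.93873)
n = 1/60 (n = 1/(11 + 49) = 1/60 ≈ 0.016667)
E*n = -383/408*1/60 = -383/24480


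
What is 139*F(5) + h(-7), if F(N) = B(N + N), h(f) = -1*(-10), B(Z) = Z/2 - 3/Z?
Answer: 6633/10 ≈ 663.30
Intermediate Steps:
B(Z) = Z/2 - 3/Z (B(Z) = Z*(½) - 3/Z = Z/2 - 3/Z)
h(f) = 10
F(N) = N - 3/(2*N) (F(N) = (N + N)/2 - 3/(N + N) = (2*N)/2 - 3*1/(2*N) = N - 3/(2*N))
139*F(5) + h(-7) = 139*(5 - 3/2/5) + 10 = 139*(5 - 3/2*⅕) + 10 = 139*(5 - 3/10) + 10 = 139*(47/10) + 10 = 6533/10 + 10 = 6633/10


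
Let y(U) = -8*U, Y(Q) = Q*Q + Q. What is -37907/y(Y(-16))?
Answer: 37907/1920 ≈ 19.743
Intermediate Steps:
Y(Q) = Q + Q² (Y(Q) = Q² + Q = Q + Q²)
-37907/y(Y(-16)) = -37907*1/(128*(1 - 16)) = -37907/((-(-128)*(-15))) = -37907/((-8*240)) = -37907/(-1920) = -37907*(-1/1920) = 37907/1920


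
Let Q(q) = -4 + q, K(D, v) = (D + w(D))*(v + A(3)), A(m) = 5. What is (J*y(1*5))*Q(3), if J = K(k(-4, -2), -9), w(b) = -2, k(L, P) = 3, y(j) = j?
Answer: 20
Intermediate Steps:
K(D, v) = (-2 + D)*(5 + v) (K(D, v) = (D - 2)*(v + 5) = (-2 + D)*(5 + v))
J = -4 (J = -10 - 2*(-9) + 5*3 + 3*(-9) = -10 + 18 + 15 - 27 = -4)
(J*y(1*5))*Q(3) = (-4*5)*(-4 + 3) = -4*5*(-1) = -20*(-1) = 20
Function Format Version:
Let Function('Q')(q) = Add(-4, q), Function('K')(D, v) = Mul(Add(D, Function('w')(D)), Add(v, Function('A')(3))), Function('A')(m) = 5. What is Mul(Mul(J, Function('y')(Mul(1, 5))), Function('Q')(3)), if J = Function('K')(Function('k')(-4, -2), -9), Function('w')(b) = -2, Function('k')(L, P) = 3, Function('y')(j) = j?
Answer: 20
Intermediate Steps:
Function('K')(D, v) = Mul(Add(-2, D), Add(5, v)) (Function('K')(D, v) = Mul(Add(D, -2), Add(v, 5)) = Mul(Add(-2, D), Add(5, v)))
J = -4 (J = Add(-10, Mul(-2, -9), Mul(5, 3), Mul(3, -9)) = Add(-10, 18, 15, -27) = -4)
Mul(Mul(J, Function('y')(Mul(1, 5))), Function('Q')(3)) = Mul(Mul(-4, Mul(1, 5)), Add(-4, 3)) = Mul(Mul(-4, 5), -1) = Mul(-20, -1) = 20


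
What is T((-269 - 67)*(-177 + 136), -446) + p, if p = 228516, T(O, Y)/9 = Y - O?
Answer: 100518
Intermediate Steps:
T(O, Y) = -9*O + 9*Y (T(O, Y) = 9*(Y - O) = -9*O + 9*Y)
T((-269 - 67)*(-177 + 136), -446) + p = (-9*(-269 - 67)*(-177 + 136) + 9*(-446)) + 228516 = (-(-3024)*(-41) - 4014) + 228516 = (-9*13776 - 4014) + 228516 = (-123984 - 4014) + 228516 = -127998 + 228516 = 100518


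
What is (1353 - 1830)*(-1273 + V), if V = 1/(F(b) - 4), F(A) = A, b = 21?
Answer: 10322280/17 ≈ 6.0719e+5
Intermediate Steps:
V = 1/17 (V = 1/(21 - 4) = 1/17 ≈ 0.058824)
(1353 - 1830)*(-1273 + V) = (1353 - 1830)*(-1273 + 1/17) = -477*(-21640/17) = 10322280/17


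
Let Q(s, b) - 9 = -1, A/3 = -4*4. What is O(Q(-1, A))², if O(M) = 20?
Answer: 400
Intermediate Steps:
A = -48 (A = 3*(-4*4) = 3*(-16) = -48)
Q(s, b) = 8 (Q(s, b) = 9 - 1 = 8)
O(Q(-1, A))² = 20² = 400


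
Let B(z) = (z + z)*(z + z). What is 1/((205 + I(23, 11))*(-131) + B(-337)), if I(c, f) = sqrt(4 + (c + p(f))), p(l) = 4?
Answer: 427421/182688179250 + 131*sqrt(31)/182688179250 ≈ 2.3436e-6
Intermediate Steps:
I(c, f) = sqrt(8 + c) (I(c, f) = sqrt(4 + (c + 4)) = sqrt(4 + (4 + c)) = sqrt(8 + c))
B(z) = 4*z**2 (B(z) = (2*z)*(2*z) = 4*z**2)
1/((205 + I(23, 11))*(-131) + B(-337)) = 1/((205 + sqrt(8 + 23))*(-131) + 4*(-337)**2) = 1/((205 + sqrt(31))*(-131) + 4*113569) = 1/((-26855 - 131*sqrt(31)) + 454276) = 1/(427421 - 131*sqrt(31))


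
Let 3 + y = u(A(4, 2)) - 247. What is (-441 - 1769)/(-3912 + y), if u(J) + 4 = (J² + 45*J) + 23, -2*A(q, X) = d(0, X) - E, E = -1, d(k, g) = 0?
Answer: 8840/16661 ≈ 0.53058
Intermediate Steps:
A(q, X) = -½ (A(q, X) = -(0 - 1*(-1))/2 = -(0 + 1)/2 = -½*1 = -½)
u(J) = 19 + J² + 45*J (u(J) = -4 + ((J² + 45*J) + 23) = -4 + (23 + J² + 45*J) = 19 + J² + 45*J)
y = -1013/4 (y = -3 + ((19 + (-½)² + 45*(-½)) - 247) = -3 + ((19 + ¼ - 45/2) - 247) = -3 + (-13/4 - 247) = -3 - 1001/4 = -1013/4 ≈ -253.25)
(-441 - 1769)/(-3912 + y) = (-441 - 1769)/(-3912 - 1013/4) = -2210/(-16661/4) = -2210*(-4/16661) = 8840/16661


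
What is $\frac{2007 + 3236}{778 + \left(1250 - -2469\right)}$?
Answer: $\frac{5243}{4497} \approx 1.1659$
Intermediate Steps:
$\frac{2007 + 3236}{778 + \left(1250 - -2469\right)} = \frac{5243}{778 + \left(1250 + 2469\right)} = \frac{5243}{778 + 3719} = \frac{5243}{4497}$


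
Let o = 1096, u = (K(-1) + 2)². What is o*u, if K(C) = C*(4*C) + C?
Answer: 27400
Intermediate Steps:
K(C) = C + 4*C² (K(C) = 4*C² + C = C + 4*C²)
u = 25 (u = (-(1 + 4*(-1)) + 2)² = (-(1 - 4) + 2)² = (-1*(-3) + 2)² = (3 + 2)² = 5² = 25)
o*u = 1096*25 = 27400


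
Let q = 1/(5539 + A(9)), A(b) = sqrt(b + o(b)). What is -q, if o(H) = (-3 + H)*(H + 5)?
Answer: -5539/30680428 + sqrt(93)/30680428 ≈ -0.00018022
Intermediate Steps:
o(H) = (-3 + H)*(5 + H)
A(b) = sqrt(-15 + b**2 + 3*b) (A(b) = sqrt(b + (-15 + b**2 + 2*b)) = sqrt(-15 + b**2 + 3*b))
q = 1/(5539 + sqrt(93)) (q = 1/(5539 + sqrt(-15 + 9**2 + 3*9)) = 1/(5539 + sqrt(-15 + 81 + 27)) = 1/(5539 + sqrt(93)) ≈ 0.00018022)
-q = -(5539/30680428 - sqrt(93)/30680428) = -5539/30680428 + sqrt(93)/30680428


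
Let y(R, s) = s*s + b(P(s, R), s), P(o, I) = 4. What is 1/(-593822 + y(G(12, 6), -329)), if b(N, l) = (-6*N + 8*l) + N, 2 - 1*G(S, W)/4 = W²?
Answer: -1/488233 ≈ -2.0482e-6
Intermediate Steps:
G(S, W) = 8 - 4*W²
b(N, l) = -5*N + 8*l
y(R, s) = -20 + s² + 8*s (y(R, s) = s*s + (-5*4 + 8*s) = s² + (-20 + 8*s) = -20 + s² + 8*s)
1/(-593822 + y(G(12, 6), -329)) = 1/(-593822 + (-20 + (-329)² + 8*(-329))) = 1/(-593822 + (-20 + 108241 - 2632)) = 1/(-593822 + 105589) = 1/(-488233) = -1/488233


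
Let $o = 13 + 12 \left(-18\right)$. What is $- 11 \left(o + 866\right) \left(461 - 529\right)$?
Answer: $495924$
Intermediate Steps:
$o = -203$ ($o = 13 - 216 = -203$)
$- 11 \left(o + 866\right) \left(461 - 529\right) = - 11 \left(-203 + 866\right) \left(461 - 529\right) = - 11 \cdot 663 \left(-68\right) = \left(-11\right) \left(-45084\right) = 495924$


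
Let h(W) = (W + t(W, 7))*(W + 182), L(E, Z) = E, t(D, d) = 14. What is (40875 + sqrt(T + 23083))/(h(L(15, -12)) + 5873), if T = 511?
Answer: 13625/3862 + sqrt(23594)/11586 ≈ 3.5412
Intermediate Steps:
h(W) = (14 + W)*(182 + W) (h(W) = (W + 14)*(W + 182) = (14 + W)*(182 + W))
(40875 + sqrt(T + 23083))/(h(L(15, -12)) + 5873) = (40875 + sqrt(511 + 23083))/((2548 + 15**2 + 196*15) + 5873) = (40875 + sqrt(23594))/((2548 + 225 + 2940) + 5873) = (40875 + sqrt(23594))/(5713 + 5873) = (40875 + sqrt(23594))/11586 = (40875 + sqrt(23594))*(1/11586) = 13625/3862 + sqrt(23594)/11586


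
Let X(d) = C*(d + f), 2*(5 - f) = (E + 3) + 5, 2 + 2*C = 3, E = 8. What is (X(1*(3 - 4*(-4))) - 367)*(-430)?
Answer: 154370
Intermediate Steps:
C = ½ (C = -1 + (½)*3 = -1 + 3/2 = ½ ≈ 0.50000)
f = -3 (f = 5 - ((8 + 3) + 5)/2 = 5 - (11 + 5)/2 = 5 - ½*16 = 5 - 8 = -3)
X(d) = -3/2 + d/2 (X(d) = (d - 3)/2 = (-3 + d)/2 = -3/2 + d/2)
(X(1*(3 - 4*(-4))) - 367)*(-430) = ((-3/2 + (1*(3 - 4*(-4)))/2) - 367)*(-430) = ((-3/2 + (1*(3 + 16))/2) - 367)*(-430) = ((-3/2 + (1*19)/2) - 367)*(-430) = ((-3/2 + (½)*19) - 367)*(-430) = ((-3/2 + 19/2) - 367)*(-430) = (8 - 367)*(-430) = -359*(-430) = 154370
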